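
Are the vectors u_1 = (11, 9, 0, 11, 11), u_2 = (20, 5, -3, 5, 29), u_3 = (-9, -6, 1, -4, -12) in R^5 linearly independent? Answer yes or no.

yes

Form the matrix with these vectors as rows and row reduce.
R2 ← R2 − (20/11)·R1: [0, -125/11, -3, -15, 9]
R3 ← R3 + (9/11)·R1: [0, 15/11, 1, 5, -3]
R3 ← R3 + (3/25)·R2: [0, 0, 16/25, 16/5, -48/25]
3 nonzero rows, so the 3 vectors span a space of dimension 3.
Since 3 = 3, the vectors are linearly independent.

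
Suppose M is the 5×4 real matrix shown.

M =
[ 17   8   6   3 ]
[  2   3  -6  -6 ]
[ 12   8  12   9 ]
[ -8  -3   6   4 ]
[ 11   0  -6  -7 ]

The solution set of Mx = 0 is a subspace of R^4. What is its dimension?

Row reduce to echelon form.
R2 ← R2 − (2/17)·R1: [0, 35/17, -114/17, -108/17]
R3 ← R3 − (12/17)·R1: [0, 40/17, 132/17, 117/17]
R4 ← R4 + (8/17)·R1: [0, 13/17, 150/17, 92/17]
R5 ← R5 − (11/17)·R1: [0, -88/17, -168/17, -152/17]
R3 ← R3 − (8/7)·R2: [0, 0, 108/7, 99/7]
R4 ← R4 − (13/35)·R2: [0, 0, 396/35, 272/35]
R5 ← R5 + (88/35)·R2: [0, 0, -936/35, -872/35]
R4 ← R4 − (11/15)·R3: [0, 0, 0, -13/5]
R5 ← R5 + (26/15)·R3: [0, 0, 0, -2/5]
R5 ← R5 − (2/13)·R4: [0, 0, 0, 0]
4 nonzero rows, so rank(M) = 4.
M has 4 columns; by rank–nullity, nullity = 4 − 4 = 0.

0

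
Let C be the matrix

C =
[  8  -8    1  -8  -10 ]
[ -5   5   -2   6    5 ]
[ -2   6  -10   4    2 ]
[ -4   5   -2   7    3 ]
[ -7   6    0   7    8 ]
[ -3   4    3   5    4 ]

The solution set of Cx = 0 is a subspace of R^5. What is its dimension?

1

Row reduce to echelon form.
R2 ← R2 + (5/8)·R1: [0, 0, -11/8, 1, -5/4]
R3 ← R3 + (1/4)·R1: [0, 4, -39/4, 2, -1/2]
R4 ← R4 + (1/2)·R1: [0, 1, -3/2, 3, -2]
R5 ← R5 + (7/8)·R1: [0, -1, 7/8, 0, -3/4]
R6 ← R6 + (3/8)·R1: [0, 1, 27/8, 2, 1/4]
Swap R2 ↔ R3
R4 ← R4 − (1/4)·R2: [0, 0, 15/16, 5/2, -15/8]
R5 ← R5 + (1/4)·R2: [0, 0, -25/16, 1/2, -7/8]
R6 ← R6 − (1/4)·R2: [0, 0, 93/16, 3/2, 3/8]
R4 ← R4 + (15/22)·R3: [0, 0, 0, 35/11, -30/11]
R5 ← R5 − (25/22)·R3: [0, 0, 0, -7/11, 6/11]
R6 ← R6 + (93/22)·R3: [0, 0, 0, 63/11, -54/11]
R5 ← R5 + (1/5)·R4: [0, 0, 0, 0, 0]
R6 ← R6 − (9/5)·R4: [0, 0, 0, 0, 0]
4 nonzero rows, so rank(C) = 4.
C has 5 columns; by rank–nullity, nullity = 5 − 4 = 1.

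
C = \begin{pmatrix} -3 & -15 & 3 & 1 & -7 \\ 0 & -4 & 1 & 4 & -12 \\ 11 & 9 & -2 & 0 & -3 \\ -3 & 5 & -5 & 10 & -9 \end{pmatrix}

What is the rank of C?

4

Row reduce to echelon form.
R3 ← R3 + (11/3)·R1: [0, -46, 9, 11/3, -86/3]
R4 ← R4 − R1: [0, 20, -8, 9, -2]
R3 ← R3 − (23/2)·R2: [0, 0, -5/2, -127/3, 328/3]
R4 ← R4 + (5)·R2: [0, 0, -3, 29, -62]
R4 ← R4 − (6/5)·R3: [0, 0, 0, 399/5, -966/5]
Echelon form has 4 nonzero rows, so rank(C) = 4.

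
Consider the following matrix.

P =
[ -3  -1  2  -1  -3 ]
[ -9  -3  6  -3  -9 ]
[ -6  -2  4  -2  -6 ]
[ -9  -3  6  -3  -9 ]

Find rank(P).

1

Row reduce to echelon form.
R2 ← R2 − (3)·R1: [0, 0, 0, 0, 0]
R3 ← R3 − (2)·R1: [0, 0, 0, 0, 0]
R4 ← R4 − (3)·R1: [0, 0, 0, 0, 0]
Echelon form has 1 nonzero row, so rank(P) = 1.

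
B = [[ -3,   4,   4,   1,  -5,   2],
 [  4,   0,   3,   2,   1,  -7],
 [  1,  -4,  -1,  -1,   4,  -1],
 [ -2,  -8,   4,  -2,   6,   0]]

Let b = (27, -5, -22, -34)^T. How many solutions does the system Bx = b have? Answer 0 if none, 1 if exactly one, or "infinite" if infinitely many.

Row reduce the augmented matrix [B | b].
R2 ← R2 + (4/3)·R1: [0, 16/3, 25/3, 10/3, -17/3, -13/3, 31]
R3 ← R3 + (1/3)·R1: [0, -8/3, 1/3, -2/3, 7/3, -1/3, -13]
R4 ← R4 − (2/3)·R1: [0, -32/3, 4/3, -8/3, 28/3, -4/3, -52]
R3 ← R3 + (1/2)·R2: [0, 0, 9/2, 1, -1/2, -5/2, 5/2]
R4 ← R4 + (2)·R2: [0, 0, 18, 4, -2, -10, 10]
R4 ← R4 − (4)·R3: [0, 0, 0, 0, 0, 0, 0]
The echelon form has 3 nonzero rows, and every pivot lies in the first 6 columns, so rank(B) = rank([B|b]) = 3.
The system is consistent.
rank = 3 < 6 unknowns, so there are infinitely many solutions.

infinite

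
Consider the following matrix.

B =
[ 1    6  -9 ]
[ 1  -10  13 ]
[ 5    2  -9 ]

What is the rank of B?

3

Row reduce to echelon form.
R2 ← R2 − R1: [0, -16, 22]
R3 ← R3 − (5)·R1: [0, -28, 36]
R3 ← R3 − (7/4)·R2: [0, 0, -5/2]
Echelon form has 3 nonzero rows, so rank(B) = 3.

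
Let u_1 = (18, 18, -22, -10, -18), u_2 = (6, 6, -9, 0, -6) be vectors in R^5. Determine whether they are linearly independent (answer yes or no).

Form the matrix with these vectors as rows and row reduce.
R2 ← R2 − (1/3)·R1: [0, 0, -5/3, 10/3, 0]
2 nonzero rows, so the 2 vectors span a space of dimension 2.
Since 2 = 2, the vectors are linearly independent.

yes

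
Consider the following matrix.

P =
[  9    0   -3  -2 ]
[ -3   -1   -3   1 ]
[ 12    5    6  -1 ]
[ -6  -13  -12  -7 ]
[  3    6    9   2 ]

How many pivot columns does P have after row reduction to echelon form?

3

Row reduce to echelon form.
R2 ← R2 + (1/3)·R1: [0, -1, -4, 1/3]
R3 ← R3 − (4/3)·R1: [0, 5, 10, 5/3]
R4 ← R4 + (2/3)·R1: [0, -13, -14, -25/3]
R5 ← R5 − (1/3)·R1: [0, 6, 10, 8/3]
R3 ← R3 + (5)·R2: [0, 0, -10, 10/3]
R4 ← R4 − (13)·R2: [0, 0, 38, -38/3]
R5 ← R5 + (6)·R2: [0, 0, -14, 14/3]
R4 ← R4 + (19/5)·R3: [0, 0, 0, 0]
R5 ← R5 − (7/5)·R3: [0, 0, 0, 0]
Echelon form has 3 nonzero rows, so rank(P) = 3.
Each nonzero row contributes one pivot column: 3 pivot columns.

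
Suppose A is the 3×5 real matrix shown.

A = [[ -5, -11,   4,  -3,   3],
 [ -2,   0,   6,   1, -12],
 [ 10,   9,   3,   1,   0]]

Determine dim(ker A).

2

Row reduce to echelon form.
R2 ← R2 − (2/5)·R1: [0, 22/5, 22/5, 11/5, -66/5]
R3 ← R3 + (2)·R1: [0, -13, 11, -5, 6]
R3 ← R3 + (65/22)·R2: [0, 0, 24, 3/2, -33]
3 nonzero rows, so rank(A) = 3.
A has 5 columns; by rank–nullity, nullity = 5 − 3 = 2.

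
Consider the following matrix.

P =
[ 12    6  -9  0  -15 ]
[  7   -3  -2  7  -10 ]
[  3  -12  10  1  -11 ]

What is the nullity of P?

2

Row reduce to echelon form.
R2 ← R2 − (7/12)·R1: [0, -13/2, 13/4, 7, -5/4]
R3 ← R3 − (1/4)·R1: [0, -27/2, 49/4, 1, -29/4]
R3 ← R3 − (27/13)·R2: [0, 0, 11/2, -176/13, -121/26]
3 nonzero rows, so rank(P) = 3.
P has 5 columns; by rank–nullity, nullity = 5 − 3 = 2.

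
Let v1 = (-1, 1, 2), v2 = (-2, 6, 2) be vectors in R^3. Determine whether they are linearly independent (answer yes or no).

yes

Form the matrix with these vectors as rows and row reduce.
R2 ← R2 − (2)·R1: [0, 4, -2]
2 nonzero rows, so the 2 vectors span a space of dimension 2.
Since 2 = 2, the vectors are linearly independent.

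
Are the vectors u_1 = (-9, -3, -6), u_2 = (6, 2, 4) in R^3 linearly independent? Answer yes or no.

no

Form the matrix with these vectors as rows and row reduce.
R2 ← R2 + (2/3)·R1: [0, 0, 0]
1 nonzero row, so the 2 vectors span a space of dimension 1.
Since 1 < 2, the vectors are linearly dependent.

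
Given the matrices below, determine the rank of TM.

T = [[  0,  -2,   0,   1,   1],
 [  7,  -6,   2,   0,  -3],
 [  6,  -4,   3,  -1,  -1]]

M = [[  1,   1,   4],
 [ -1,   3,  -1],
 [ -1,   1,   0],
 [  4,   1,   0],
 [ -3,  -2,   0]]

First compute TM:
[[  3,  -7,   2],
 [ 20,  -3,  34],
 [  6,  -2,  28]]
Now row reduce the product.
R2 ← R2 − (20/3)·R1: [0, 131/3, 62/3]
R3 ← R3 − (2)·R1: [0, 12, 24]
R3 ← R3 − (36/131)·R2: [0, 0, 2400/131]
3 nonzero rows, so rank(TM) = 3.

3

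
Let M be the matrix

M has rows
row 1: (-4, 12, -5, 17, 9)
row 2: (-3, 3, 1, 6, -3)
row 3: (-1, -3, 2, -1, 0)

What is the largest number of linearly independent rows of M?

3

Row reduce to echelon form.
R2 ← R2 − (3/4)·R1: [0, -6, 19/4, -27/4, -39/4]
R3 ← R3 − (1/4)·R1: [0, -6, 13/4, -21/4, -9/4]
R3 ← R3 − R2: [0, 0, -3/2, 3/2, 15/2]
Echelon form has 3 nonzero rows, so rank(M) = 3.
The rank gives the maximum number of linearly independent rows: 3.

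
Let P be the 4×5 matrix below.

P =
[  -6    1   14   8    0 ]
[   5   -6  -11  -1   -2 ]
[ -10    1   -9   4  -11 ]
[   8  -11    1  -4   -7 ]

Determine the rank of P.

Row reduce to echelon form.
R2 ← R2 + (5/6)·R1: [0, -31/6, 2/3, 17/3, -2]
R3 ← R3 − (5/3)·R1: [0, -2/3, -97/3, -28/3, -11]
R4 ← R4 + (4/3)·R1: [0, -29/3, 59/3, 20/3, -7]
R3 ← R3 − (4/31)·R2: [0, 0, -1005/31, -312/31, -333/31]
R4 ← R4 − (58/31)·R2: [0, 0, 571/31, -122/31, -101/31]
R4 ← R4 + (571/1005)·R3: [0, 0, 0, -3234/335, -3136/335]
Echelon form has 4 nonzero rows, so rank(P) = 4.

4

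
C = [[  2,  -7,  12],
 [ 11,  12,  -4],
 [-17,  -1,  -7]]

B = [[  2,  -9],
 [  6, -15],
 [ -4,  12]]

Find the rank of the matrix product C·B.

2

First compute CB:
[[-86, 231],
 [110, -327],
 [-12,  84]]
Now row reduce the product.
R2 ← R2 + (55/43)·R1: [0, -1356/43]
R3 ← R3 − (6/43)·R1: [0, 2226/43]
R3 ← R3 + (371/226)·R2: [0, 0]
2 nonzero rows, so rank(CB) = 2.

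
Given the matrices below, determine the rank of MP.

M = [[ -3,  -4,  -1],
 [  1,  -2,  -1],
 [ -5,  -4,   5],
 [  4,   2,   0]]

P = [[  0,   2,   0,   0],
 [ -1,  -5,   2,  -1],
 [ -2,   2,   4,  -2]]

2

First compute MP:
[[  6,  12, -12,   6],
 [  4,  10,  -8,   4],
 [ -6,  20,  12,  -6],
 [ -2,  -2,   4,  -2]]
Now row reduce the product.
R2 ← R2 − (2/3)·R1: [0, 2, 0, 0]
R3 ← R3 + R1: [0, 32, 0, 0]
R4 ← R4 + (1/3)·R1: [0, 2, 0, 0]
R3 ← R3 − (16)·R2: [0, 0, 0, 0]
R4 ← R4 − R2: [0, 0, 0, 0]
2 nonzero rows, so rank(MP) = 2.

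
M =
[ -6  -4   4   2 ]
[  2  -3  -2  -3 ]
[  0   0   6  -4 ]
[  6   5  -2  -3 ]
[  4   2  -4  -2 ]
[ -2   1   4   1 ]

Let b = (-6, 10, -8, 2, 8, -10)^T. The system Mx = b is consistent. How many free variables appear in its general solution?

Row reduce the augmented matrix [M | b].
R2 ← R2 + (1/3)·R1: [0, -13/3, -2/3, -7/3, 8]
R4 ← R4 + R1: [0, 1, 2, -1, -4]
R5 ← R5 + (2/3)·R1: [0, -2/3, -4/3, -2/3, 4]
R6 ← R6 − (1/3)·R1: [0, 7/3, 8/3, 1/3, -8]
R4 ← R4 + (3/13)·R2: [0, 0, 24/13, -20/13, -28/13]
R5 ← R5 − (2/13)·R2: [0, 0, -16/13, -4/13, 36/13]
R6 ← R6 + (7/13)·R2: [0, 0, 30/13, -12/13, -48/13]
R4 ← R4 − (4/13)·R3: [0, 0, 0, -4/13, 4/13]
R5 ← R5 + (8/39)·R3: [0, 0, 0, -44/39, 44/39]
R6 ← R6 − (5/13)·R3: [0, 0, 0, 8/13, -8/13]
R5 ← R5 − (11/3)·R4: [0, 0, 0, 0, 0]
R6 ← R6 + (2)·R4: [0, 0, 0, 0, 0]
The echelon form has 4 nonzero rows, and every pivot lies in the first 4 columns, so rank(M) = rank([M|b]) = 4.
The system is consistent.
Free variables = (unknowns) − (rank) = 4 − 4 = 0.

0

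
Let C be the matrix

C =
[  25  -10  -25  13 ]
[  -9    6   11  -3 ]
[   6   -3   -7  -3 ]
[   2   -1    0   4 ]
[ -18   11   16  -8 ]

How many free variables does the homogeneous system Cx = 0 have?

0

Row reduce to echelon form.
R2 ← R2 + (9/25)·R1: [0, 12/5, 2, 42/25]
R3 ← R3 − (6/25)·R1: [0, -3/5, -1, -153/25]
R4 ← R4 − (2/25)·R1: [0, -1/5, 2, 74/25]
R5 ← R5 + (18/25)·R1: [0, 19/5, -2, 34/25]
R3 ← R3 + (1/4)·R2: [0, 0, -1/2, -57/10]
R4 ← R4 + (1/12)·R2: [0, 0, 13/6, 31/10]
R5 ← R5 − (19/12)·R2: [0, 0, -31/6, -13/10]
R4 ← R4 + (13/3)·R3: [0, 0, 0, -108/5]
R5 ← R5 − (31/3)·R3: [0, 0, 0, 288/5]
R5 ← R5 + (8/3)·R4: [0, 0, 0, 0]
4 nonzero rows, so rank(C) = 4.
C has 4 columns; by rank–nullity, nullity = 4 − 4 = 0.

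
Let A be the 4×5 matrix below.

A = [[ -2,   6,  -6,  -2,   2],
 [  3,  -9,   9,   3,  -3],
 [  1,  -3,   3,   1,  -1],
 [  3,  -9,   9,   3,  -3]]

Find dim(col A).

Row reduce to echelon form.
R2 ← R2 + (3/2)·R1: [0, 0, 0, 0, 0]
R3 ← R3 + (1/2)·R1: [0, 0, 0, 0, 0]
R4 ← R4 + (3/2)·R1: [0, 0, 0, 0, 0]
Echelon form has 1 nonzero row, so rank(A) = 1.
The column space has dimension equal to the rank: 1.

1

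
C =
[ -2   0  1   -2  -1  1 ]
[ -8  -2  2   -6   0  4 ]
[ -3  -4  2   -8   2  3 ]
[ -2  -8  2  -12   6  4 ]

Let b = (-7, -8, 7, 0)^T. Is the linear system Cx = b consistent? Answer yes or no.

Row reduce the augmented matrix [C | b].
R2 ← R2 − (4)·R1: [0, -2, -2, 2, 4, 0, 20]
R3 ← R3 − (3/2)·R1: [0, -4, 1/2, -5, 7/2, 3/2, 35/2]
R4 ← R4 − R1: [0, -8, 1, -10, 7, 3, 7]
R3 ← R3 − (2)·R2: [0, 0, 9/2, -9, -9/2, 3/2, -45/2]
R4 ← R4 − (4)·R2: [0, 0, 9, -18, -9, 3, -73]
R4 ← R4 − (2)·R3: [0, 0, 0, 0, 0, 0, -28]
The echelon form has 4 nonzero rows; the last pivot sits in the augmented column, so rank(C) = 3 but rank([C|b]) = 4.
Since the ranks differ, the system is inconsistent.

no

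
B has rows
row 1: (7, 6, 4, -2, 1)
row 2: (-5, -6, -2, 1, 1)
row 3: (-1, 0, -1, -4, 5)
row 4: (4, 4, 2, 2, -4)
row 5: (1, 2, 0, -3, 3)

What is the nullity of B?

2

Row reduce to echelon form.
R2 ← R2 + (5/7)·R1: [0, -12/7, 6/7, -3/7, 12/7]
R3 ← R3 + (1/7)·R1: [0, 6/7, -3/7, -30/7, 36/7]
R4 ← R4 − (4/7)·R1: [0, 4/7, -2/7, 22/7, -32/7]
R5 ← R5 − (1/7)·R1: [0, 8/7, -4/7, -19/7, 20/7]
R3 ← R3 + (1/2)·R2: [0, 0, 0, -9/2, 6]
R4 ← R4 + (1/3)·R2: [0, 0, 0, 3, -4]
R5 ← R5 + (2/3)·R2: [0, 0, 0, -3, 4]
R4 ← R4 + (2/3)·R3: [0, 0, 0, 0, 0]
R5 ← R5 − (2/3)·R3: [0, 0, 0, 0, 0]
3 nonzero rows, so rank(B) = 3.
B has 5 columns; by rank–nullity, nullity = 5 − 3 = 2.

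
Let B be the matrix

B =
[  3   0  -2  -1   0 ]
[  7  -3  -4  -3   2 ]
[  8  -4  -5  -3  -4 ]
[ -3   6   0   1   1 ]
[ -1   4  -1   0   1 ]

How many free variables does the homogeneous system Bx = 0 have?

1

Row reduce to echelon form.
R2 ← R2 − (7/3)·R1: [0, -3, 2/3, -2/3, 2]
R3 ← R3 − (8/3)·R1: [0, -4, 1/3, -1/3, -4]
R4 ← R4 + R1: [0, 6, -2, 0, 1]
R5 ← R5 + (1/3)·R1: [0, 4, -5/3, -1/3, 1]
R3 ← R3 − (4/3)·R2: [0, 0, -5/9, 5/9, -20/3]
R4 ← R4 + (2)·R2: [0, 0, -2/3, -4/3, 5]
R5 ← R5 + (4/3)·R2: [0, 0, -7/9, -11/9, 11/3]
R4 ← R4 − (6/5)·R3: [0, 0, 0, -2, 13]
R5 ← R5 − (7/5)·R3: [0, 0, 0, -2, 13]
R5 ← R5 − R4: [0, 0, 0, 0, 0]
4 nonzero rows, so rank(B) = 4.
B has 5 columns; by rank–nullity, nullity = 5 − 4 = 1.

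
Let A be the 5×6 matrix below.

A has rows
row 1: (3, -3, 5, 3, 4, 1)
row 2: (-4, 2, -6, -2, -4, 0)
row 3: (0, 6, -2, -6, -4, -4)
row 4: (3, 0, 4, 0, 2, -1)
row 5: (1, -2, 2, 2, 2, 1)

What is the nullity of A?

Row reduce to echelon form.
R2 ← R2 + (4/3)·R1: [0, -2, 2/3, 2, 4/3, 4/3]
R4 ← R4 − R1: [0, 3, -1, -3, -2, -2]
R5 ← R5 − (1/3)·R1: [0, -1, 1/3, 1, 2/3, 2/3]
R3 ← R3 + (3)·R2: [0, 0, 0, 0, 0, 0]
R4 ← R4 + (3/2)·R2: [0, 0, 0, 0, 0, 0]
R5 ← R5 − (1/2)·R2: [0, 0, 0, 0, 0, 0]
2 nonzero rows, so rank(A) = 2.
A has 6 columns; by rank–nullity, nullity = 6 − 2 = 4.

4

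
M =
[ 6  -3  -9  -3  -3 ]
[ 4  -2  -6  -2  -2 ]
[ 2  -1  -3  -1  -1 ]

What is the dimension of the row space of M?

Row reduce to echelon form.
R2 ← R2 − (2/3)·R1: [0, 0, 0, 0, 0]
R3 ← R3 − (1/3)·R1: [0, 0, 0, 0, 0]
Echelon form has 1 nonzero row, so rank(M) = 1.
The row space has dimension equal to the rank: 1.

1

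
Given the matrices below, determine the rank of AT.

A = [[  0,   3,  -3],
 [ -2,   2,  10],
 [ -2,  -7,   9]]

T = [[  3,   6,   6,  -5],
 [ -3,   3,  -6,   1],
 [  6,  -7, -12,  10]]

First compute AT:
[[-27,  30,  18, -27],
 [ 48, -76, -144, 112],
 [ 69, -96, -78,  93]]
Now row reduce the product.
R2 ← R2 + (16/9)·R1: [0, -68/3, -112, 64]
R3 ← R3 + (23/9)·R1: [0, -58/3, -32, 24]
R3 ← R3 − (29/34)·R2: [0, 0, 1080/17, -520/17]
3 nonzero rows, so rank(AT) = 3.

3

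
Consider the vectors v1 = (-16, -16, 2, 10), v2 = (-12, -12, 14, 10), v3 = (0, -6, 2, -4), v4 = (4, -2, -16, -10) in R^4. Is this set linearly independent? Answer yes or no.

Form the matrix with these vectors as rows and row reduce.
R2 ← R2 − (3/4)·R1: [0, 0, 25/2, 5/2]
R4 ← R4 + (1/4)·R1: [0, -6, -31/2, -15/2]
Swap R2 ↔ R3
R4 ← R4 − R2: [0, 0, -35/2, -7/2]
R4 ← R4 + (7/5)·R3: [0, 0, 0, 0]
3 nonzero rows, so the 4 vectors span a space of dimension 3.
Since 3 < 4, the vectors are linearly dependent.

no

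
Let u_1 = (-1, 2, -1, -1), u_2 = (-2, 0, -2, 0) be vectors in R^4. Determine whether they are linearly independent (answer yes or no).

Form the matrix with these vectors as rows and row reduce.
R2 ← R2 − (2)·R1: [0, -4, 0, 2]
2 nonzero rows, so the 2 vectors span a space of dimension 2.
Since 2 = 2, the vectors are linearly independent.

yes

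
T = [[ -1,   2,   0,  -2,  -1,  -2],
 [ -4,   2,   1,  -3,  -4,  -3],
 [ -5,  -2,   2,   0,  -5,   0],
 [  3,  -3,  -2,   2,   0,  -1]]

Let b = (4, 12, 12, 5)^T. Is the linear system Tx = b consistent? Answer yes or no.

yes

Row reduce the augmented matrix [T | b].
R2 ← R2 − (4)·R1: [0, -6, 1, 5, 0, 5, -4]
R3 ← R3 − (5)·R1: [0, -12, 2, 10, 0, 10, -8]
R4 ← R4 + (3)·R1: [0, 3, -2, -4, -3, -7, 17]
R3 ← R3 − (2)·R2: [0, 0, 0, 0, 0, 0, 0]
R4 ← R4 + (1/2)·R2: [0, 0, -3/2, -3/2, -3, -9/2, 15]
Swap R3 ↔ R4
The echelon form has 3 nonzero rows, and every pivot lies in the first 6 columns, so rank(T) = rank([T|b]) = 3.
The system is consistent.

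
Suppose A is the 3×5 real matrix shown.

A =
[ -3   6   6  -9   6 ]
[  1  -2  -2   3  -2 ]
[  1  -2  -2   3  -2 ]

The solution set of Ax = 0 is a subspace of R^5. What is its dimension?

4

Row reduce to echelon form.
R2 ← R2 + (1/3)·R1: [0, 0, 0, 0, 0]
R3 ← R3 + (1/3)·R1: [0, 0, 0, 0, 0]
1 nonzero row, so rank(A) = 1.
A has 5 columns; by rank–nullity, nullity = 5 − 1 = 4.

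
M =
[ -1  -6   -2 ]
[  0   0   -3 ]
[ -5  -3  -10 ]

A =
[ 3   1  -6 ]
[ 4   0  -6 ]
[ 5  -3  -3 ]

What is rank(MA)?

First compute MA:
[[-37,   5,  48],
 [-15,   9,   9],
 [-77,  25,  78]]
Now row reduce the product.
R2 ← R2 − (15/37)·R1: [0, 258/37, -387/37]
R3 ← R3 − (77/37)·R1: [0, 540/37, -810/37]
R3 ← R3 − (90/43)·R2: [0, 0, 0]
2 nonzero rows, so rank(MA) = 2.

2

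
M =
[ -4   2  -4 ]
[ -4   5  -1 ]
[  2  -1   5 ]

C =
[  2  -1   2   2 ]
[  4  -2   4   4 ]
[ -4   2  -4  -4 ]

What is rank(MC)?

First compute MC:
[[ 16,  -8,  16,  16],
 [ 16,  -8,  16,  16],
 [-20,  10, -20, -20]]
Now row reduce the product.
R2 ← R2 − R1: [0, 0, 0, 0]
R3 ← R3 + (5/4)·R1: [0, 0, 0, 0]
1 nonzero row, so rank(MC) = 1.

1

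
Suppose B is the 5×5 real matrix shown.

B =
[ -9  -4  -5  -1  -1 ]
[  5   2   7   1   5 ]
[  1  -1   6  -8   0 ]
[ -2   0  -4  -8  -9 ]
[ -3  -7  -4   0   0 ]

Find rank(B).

Row reduce to echelon form.
R2 ← R2 + (5/9)·R1: [0, -2/9, 38/9, 4/9, 40/9]
R3 ← R3 + (1/9)·R1: [0, -13/9, 49/9, -73/9, -1/9]
R4 ← R4 − (2/9)·R1: [0, 8/9, -26/9, -70/9, -79/9]
R5 ← R5 − (1/3)·R1: [0, -17/3, -7/3, 1/3, 1/3]
R3 ← R3 − (13/2)·R2: [0, 0, -22, -11, -29]
R4 ← R4 + (4)·R2: [0, 0, 14, -6, 9]
R5 ← R5 − (51/2)·R2: [0, 0, -110, -11, -113]
R4 ← R4 + (7/11)·R3: [0, 0, 0, -13, -104/11]
R5 ← R5 − (5)·R3: [0, 0, 0, 44, 32]
R5 ← R5 + (44/13)·R4: [0, 0, 0, 0, 0]
Echelon form has 4 nonzero rows, so rank(B) = 4.

4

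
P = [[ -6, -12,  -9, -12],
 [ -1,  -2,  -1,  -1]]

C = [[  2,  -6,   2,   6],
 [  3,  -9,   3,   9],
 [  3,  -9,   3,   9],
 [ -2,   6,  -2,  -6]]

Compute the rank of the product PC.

1

First compute PC:
[[-51, 153, -51, -153],
 [ -9,  27,  -9, -27]]
Now row reduce the product.
R2 ← R2 − (3/17)·R1: [0, 0, 0, 0]
1 nonzero row, so rank(PC) = 1.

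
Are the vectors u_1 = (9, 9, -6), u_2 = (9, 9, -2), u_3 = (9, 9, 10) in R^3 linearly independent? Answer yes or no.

Form the matrix with these vectors as rows and row reduce.
R2 ← R2 − R1: [0, 0, 4]
R3 ← R3 − R1: [0, 0, 16]
R3 ← R3 − (4)·R2: [0, 0, 0]
2 nonzero rows, so the 3 vectors span a space of dimension 2.
Since 2 < 3, the vectors are linearly dependent.

no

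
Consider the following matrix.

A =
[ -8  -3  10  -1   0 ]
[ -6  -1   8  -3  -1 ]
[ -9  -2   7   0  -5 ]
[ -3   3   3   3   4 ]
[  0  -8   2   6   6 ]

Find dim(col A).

Row reduce to echelon form.
R2 ← R2 − (3/4)·R1: [0, 5/4, 1/2, -9/4, -1]
R3 ← R3 − (9/8)·R1: [0, 11/8, -17/4, 9/8, -5]
R4 ← R4 − (3/8)·R1: [0, 33/8, -3/4, 27/8, 4]
R3 ← R3 − (11/10)·R2: [0, 0, -24/5, 18/5, -39/10]
R4 ← R4 − (33/10)·R2: [0, 0, -12/5, 54/5, 73/10]
R5 ← R5 + (32/5)·R2: [0, 0, 26/5, -42/5, -2/5]
R4 ← R4 − (1/2)·R3: [0, 0, 0, 9, 37/4]
R5 ← R5 + (13/12)·R3: [0, 0, 0, -9/2, -37/8]
R5 ← R5 + (1/2)·R4: [0, 0, 0, 0, 0]
Echelon form has 4 nonzero rows, so rank(A) = 4.
The column space has dimension equal to the rank: 4.

4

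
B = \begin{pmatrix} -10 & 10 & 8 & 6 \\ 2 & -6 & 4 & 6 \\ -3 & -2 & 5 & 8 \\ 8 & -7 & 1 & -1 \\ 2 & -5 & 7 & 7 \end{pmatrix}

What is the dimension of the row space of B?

3

Row reduce to echelon form.
R2 ← R2 + (1/5)·R1: [0, -4, 28/5, 36/5]
R3 ← R3 − (3/10)·R1: [0, -5, 13/5, 31/5]
R4 ← R4 + (4/5)·R1: [0, 1, 37/5, 19/5]
R5 ← R5 + (1/5)·R1: [0, -3, 43/5, 41/5]
R3 ← R3 − (5/4)·R2: [0, 0, -22/5, -14/5]
R4 ← R4 + (1/4)·R2: [0, 0, 44/5, 28/5]
R5 ← R5 − (3/4)·R2: [0, 0, 22/5, 14/5]
R4 ← R4 + (2)·R3: [0, 0, 0, 0]
R5 ← R5 + R3: [0, 0, 0, 0]
Echelon form has 3 nonzero rows, so rank(B) = 3.
The row space has dimension equal to the rank: 3.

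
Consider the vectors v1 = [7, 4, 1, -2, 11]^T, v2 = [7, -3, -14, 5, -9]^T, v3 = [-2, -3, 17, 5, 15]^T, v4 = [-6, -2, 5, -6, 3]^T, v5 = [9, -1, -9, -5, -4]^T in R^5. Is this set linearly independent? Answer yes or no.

yes

Form the matrix with these vectors as rows and row reduce.
R2 ← R2 − R1: [0, -7, -15, 7, -20]
R3 ← R3 + (2/7)·R1: [0, -13/7, 121/7, 31/7, 127/7]
R4 ← R4 + (6/7)·R1: [0, 10/7, 41/7, -54/7, 87/7]
R5 ← R5 − (9/7)·R1: [0, -43/7, -72/7, -17/7, -127/7]
R3 ← R3 − (13/49)·R2: [0, 0, 1042/49, 18/7, 1149/49]
R4 ← R4 + (10/49)·R2: [0, 0, 137/49, -44/7, 409/49]
R5 ← R5 − (43/49)·R2: [0, 0, 141/49, -60/7, -29/49]
R4 ← R4 − (137/1042)·R3: [0, 0, 0, -3451/521, 5485/1042]
R5 ← R5 − (141/1042)·R3: [0, 0, 0, -4647/521, -3923/1042]
R5 ← R5 − (4647/3451)·R4: [0, 0, 0, 0, -37454/3451]
5 nonzero rows, so the 5 vectors span a space of dimension 5.
Since 5 = 5, the vectors are linearly independent.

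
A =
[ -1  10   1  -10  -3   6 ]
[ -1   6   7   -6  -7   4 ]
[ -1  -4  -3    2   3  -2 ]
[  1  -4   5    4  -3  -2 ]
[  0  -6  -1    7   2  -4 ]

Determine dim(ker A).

2

Row reduce to echelon form.
R2 ← R2 − R1: [0, -4, 6, 4, -4, -2]
R3 ← R3 − R1: [0, -14, -4, 12, 6, -8]
R4 ← R4 + R1: [0, 6, 6, -6, -6, 4]
R3 ← R3 − (7/2)·R2: [0, 0, -25, -2, 20, -1]
R4 ← R4 + (3/2)·R2: [0, 0, 15, 0, -12, 1]
R5 ← R5 − (3/2)·R2: [0, 0, -10, 1, 8, -1]
R4 ← R4 + (3/5)·R3: [0, 0, 0, -6/5, 0, 2/5]
R5 ← R5 − (2/5)·R3: [0, 0, 0, 9/5, 0, -3/5]
R5 ← R5 + (3/2)·R4: [0, 0, 0, 0, 0, 0]
4 nonzero rows, so rank(A) = 4.
A has 6 columns; by rank–nullity, nullity = 6 − 4 = 2.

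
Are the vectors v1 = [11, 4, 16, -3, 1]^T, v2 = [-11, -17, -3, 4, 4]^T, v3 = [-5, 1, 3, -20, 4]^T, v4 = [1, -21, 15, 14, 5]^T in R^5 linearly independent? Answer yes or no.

Form the matrix with these vectors as rows and row reduce.
R2 ← R2 + R1: [0, -13, 13, 1, 5]
R3 ← R3 + (5/11)·R1: [0, 31/11, 113/11, -235/11, 49/11]
R4 ← R4 − (1/11)·R1: [0, -235/11, 149/11, 157/11, 54/11]
R3 ← R3 + (31/143)·R2: [0, 0, 144/11, -3024/143, 72/13]
R4 ← R4 − (235/143)·R2: [0, 0, -86/11, 1806/143, -43/13]
R4 ← R4 + (43/72)·R3: [0, 0, 0, 0, 0]
3 nonzero rows, so the 4 vectors span a space of dimension 3.
Since 3 < 4, the vectors are linearly dependent.

no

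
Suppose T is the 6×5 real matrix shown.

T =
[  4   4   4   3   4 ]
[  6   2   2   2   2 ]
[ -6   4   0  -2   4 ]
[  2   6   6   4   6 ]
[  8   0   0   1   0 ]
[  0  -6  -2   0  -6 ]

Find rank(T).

3

Row reduce to echelon form.
R2 ← R2 − (3/2)·R1: [0, -4, -4, -5/2, -4]
R3 ← R3 + (3/2)·R1: [0, 10, 6, 5/2, 10]
R4 ← R4 − (1/2)·R1: [0, 4, 4, 5/2, 4]
R5 ← R5 − (2)·R1: [0, -8, -8, -5, -8]
R3 ← R3 + (5/2)·R2: [0, 0, -4, -15/4, 0]
R4 ← R4 + R2: [0, 0, 0, 0, 0]
R5 ← R5 − (2)·R2: [0, 0, 0, 0, 0]
R6 ← R6 − (3/2)·R2: [0, 0, 4, 15/4, 0]
R6 ← R6 + R3: [0, 0, 0, 0, 0]
Echelon form has 3 nonzero rows, so rank(T) = 3.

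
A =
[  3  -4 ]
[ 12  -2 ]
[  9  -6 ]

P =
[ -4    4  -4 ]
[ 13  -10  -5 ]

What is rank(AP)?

2

First compute AP:
[[-64,  52,   8],
 [-74,  68, -38],
 [-114,  96,  -6]]
Now row reduce the product.
R2 ← R2 − (37/32)·R1: [0, 63/8, -189/4]
R3 ← R3 − (57/32)·R1: [0, 27/8, -81/4]
R3 ← R3 − (3/7)·R2: [0, 0, 0]
2 nonzero rows, so rank(AP) = 2.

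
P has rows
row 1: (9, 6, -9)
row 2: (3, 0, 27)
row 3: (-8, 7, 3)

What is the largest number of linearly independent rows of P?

3

Row reduce to echelon form.
R2 ← R2 − (1/3)·R1: [0, -2, 30]
R3 ← R3 + (8/9)·R1: [0, 37/3, -5]
R3 ← R3 + (37/6)·R2: [0, 0, 180]
Echelon form has 3 nonzero rows, so rank(P) = 3.
The rank gives the maximum number of linearly independent rows: 3.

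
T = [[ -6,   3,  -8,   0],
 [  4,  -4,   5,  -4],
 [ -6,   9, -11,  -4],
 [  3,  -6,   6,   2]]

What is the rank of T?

3

Row reduce to echelon form.
R2 ← R2 + (2/3)·R1: [0, -2, -1/3, -4]
R3 ← R3 − R1: [0, 6, -3, -4]
R4 ← R4 + (1/2)·R1: [0, -9/2, 2, 2]
R3 ← R3 + (3)·R2: [0, 0, -4, -16]
R4 ← R4 − (9/4)·R2: [0, 0, 11/4, 11]
R4 ← R4 + (11/16)·R3: [0, 0, 0, 0]
Echelon form has 3 nonzero rows, so rank(T) = 3.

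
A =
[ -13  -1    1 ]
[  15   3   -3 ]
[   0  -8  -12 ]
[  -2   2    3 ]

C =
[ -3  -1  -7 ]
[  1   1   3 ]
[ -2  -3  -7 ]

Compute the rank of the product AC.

2

First compute AC:
[[ 36,   9,  81],
 [-36,  -3, -75],
 [ 16,  28,  60],
 [  2,  -5,  -1]]
Now row reduce the product.
R2 ← R2 + R1: [0, 6, 6]
R3 ← R3 − (4/9)·R1: [0, 24, 24]
R4 ← R4 − (1/18)·R1: [0, -11/2, -11/2]
R3 ← R3 − (4)·R2: [0, 0, 0]
R4 ← R4 + (11/12)·R2: [0, 0, 0]
2 nonzero rows, so rank(AC) = 2.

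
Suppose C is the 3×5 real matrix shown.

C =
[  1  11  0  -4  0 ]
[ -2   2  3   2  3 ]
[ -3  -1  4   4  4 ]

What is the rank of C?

Row reduce to echelon form.
R2 ← R2 + (2)·R1: [0, 24, 3, -6, 3]
R3 ← R3 + (3)·R1: [0, 32, 4, -8, 4]
R3 ← R3 − (4/3)·R2: [0, 0, 0, 0, 0]
Echelon form has 2 nonzero rows, so rank(C) = 2.

2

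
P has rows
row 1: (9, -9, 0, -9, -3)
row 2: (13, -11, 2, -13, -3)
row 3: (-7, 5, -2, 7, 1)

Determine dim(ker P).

Row reduce to echelon form.
R2 ← R2 − (13/9)·R1: [0, 2, 2, 0, 4/3]
R3 ← R3 + (7/9)·R1: [0, -2, -2, 0, -4/3]
R3 ← R3 + R2: [0, 0, 0, 0, 0]
2 nonzero rows, so rank(P) = 2.
P has 5 columns; by rank–nullity, nullity = 5 − 2 = 3.

3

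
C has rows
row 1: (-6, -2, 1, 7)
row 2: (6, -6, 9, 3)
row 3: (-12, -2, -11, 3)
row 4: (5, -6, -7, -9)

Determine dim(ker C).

1

Row reduce to echelon form.
R2 ← R2 + R1: [0, -8, 10, 10]
R3 ← R3 − (2)·R1: [0, 2, -13, -11]
R4 ← R4 + (5/6)·R1: [0, -23/3, -37/6, -19/6]
R3 ← R3 + (1/4)·R2: [0, 0, -21/2, -17/2]
R4 ← R4 − (23/24)·R2: [0, 0, -63/4, -51/4]
R4 ← R4 − (3/2)·R3: [0, 0, 0, 0]
3 nonzero rows, so rank(C) = 3.
C has 4 columns; by rank–nullity, nullity = 4 − 3 = 1.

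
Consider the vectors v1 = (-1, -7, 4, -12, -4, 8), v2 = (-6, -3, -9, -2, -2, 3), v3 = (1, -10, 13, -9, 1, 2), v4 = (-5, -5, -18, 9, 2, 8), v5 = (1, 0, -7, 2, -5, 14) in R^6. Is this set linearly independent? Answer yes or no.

yes

Form the matrix with these vectors as rows and row reduce.
R2 ← R2 − (6)·R1: [0, 39, -33, 70, 22, -45]
R3 ← R3 + R1: [0, -17, 17, -21, -3, 10]
R4 ← R4 − (5)·R1: [0, 30, -38, 69, 22, -32]
R5 ← R5 + R1: [0, -7, -3, -10, -9, 22]
R3 ← R3 + (17/39)·R2: [0, 0, 34/13, 371/39, 257/39, -125/13]
R4 ← R4 − (10/13)·R2: [0, 0, -164/13, 197/13, 66/13, 34/13]
R5 ← R5 + (7/39)·R2: [0, 0, -116/13, 100/39, -197/39, 181/13]
R4 ← R4 + (82/17)·R3: [0, 0, 0, 3113/51, 1880/51, -744/17]
R5 ← R5 + (58/17)·R3: [0, 0, 0, 1786/51, 889/51, -321/17]
R5 ← R5 − (1786/3113)·R4: [0, 0, 0, 0, -11573/3113, 19383/3113]
5 nonzero rows, so the 5 vectors span a space of dimension 5.
Since 5 = 5, the vectors are linearly independent.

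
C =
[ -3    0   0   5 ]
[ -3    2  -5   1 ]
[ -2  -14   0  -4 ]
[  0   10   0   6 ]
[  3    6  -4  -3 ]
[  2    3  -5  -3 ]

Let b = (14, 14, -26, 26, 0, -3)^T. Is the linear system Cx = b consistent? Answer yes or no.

yes

Row reduce the augmented matrix [C | b].
R2 ← R2 − R1: [0, 2, -5, -4, 0]
R3 ← R3 − (2/3)·R1: [0, -14, 0, -22/3, -106/3]
R5 ← R5 + R1: [0, 6, -4, 2, 14]
R6 ← R6 + (2/3)·R1: [0, 3, -5, 1/3, 19/3]
R3 ← R3 + (7)·R2: [0, 0, -35, -106/3, -106/3]
R4 ← R4 − (5)·R2: [0, 0, 25, 26, 26]
R5 ← R5 − (3)·R2: [0, 0, 11, 14, 14]
R6 ← R6 − (3/2)·R2: [0, 0, 5/2, 19/3, 19/3]
R4 ← R4 + (5/7)·R3: [0, 0, 0, 16/21, 16/21]
R5 ← R5 + (11/35)·R3: [0, 0, 0, 304/105, 304/105]
R6 ← R6 + (1/14)·R3: [0, 0, 0, 80/21, 80/21]
R5 ← R5 − (19/5)·R4: [0, 0, 0, 0, 0]
R6 ← R6 − (5)·R4: [0, 0, 0, 0, 0]
The echelon form has 4 nonzero rows, and every pivot lies in the first 4 columns, so rank(C) = rank([C|b]) = 4.
The system is consistent.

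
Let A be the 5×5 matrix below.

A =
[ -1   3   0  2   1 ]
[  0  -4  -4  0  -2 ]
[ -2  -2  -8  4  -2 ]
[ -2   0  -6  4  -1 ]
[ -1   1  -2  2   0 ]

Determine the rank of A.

2

Row reduce to echelon form.
R3 ← R3 − (2)·R1: [0, -8, -8, 0, -4]
R4 ← R4 − (2)·R1: [0, -6, -6, 0, -3]
R5 ← R5 − R1: [0, -2, -2, 0, -1]
R3 ← R3 − (2)·R2: [0, 0, 0, 0, 0]
R4 ← R4 − (3/2)·R2: [0, 0, 0, 0, 0]
R5 ← R5 − (1/2)·R2: [0, 0, 0, 0, 0]
Echelon form has 2 nonzero rows, so rank(A) = 2.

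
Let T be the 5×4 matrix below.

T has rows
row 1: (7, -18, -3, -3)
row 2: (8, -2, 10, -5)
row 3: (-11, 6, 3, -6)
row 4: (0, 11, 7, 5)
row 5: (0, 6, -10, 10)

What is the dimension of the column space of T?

Row reduce to echelon form.
R2 ← R2 − (8/7)·R1: [0, 130/7, 94/7, -11/7]
R3 ← R3 + (11/7)·R1: [0, -156/7, -12/7, -75/7]
R3 ← R3 + (6/5)·R2: [0, 0, 72/5, -63/5]
R4 ← R4 − (77/130)·R2: [0, 0, -62/65, 771/130]
R5 ← R5 − (21/65)·R2: [0, 0, -932/65, 683/65]
R4 ← R4 + (31/468)·R3: [0, 0, 0, 265/52]
R5 ← R5 + (233/234)·R3: [0, 0, 0, -53/26]
R5 ← R5 + (2/5)·R4: [0, 0, 0, 0]
Echelon form has 4 nonzero rows, so rank(T) = 4.
The column space has dimension equal to the rank: 4.

4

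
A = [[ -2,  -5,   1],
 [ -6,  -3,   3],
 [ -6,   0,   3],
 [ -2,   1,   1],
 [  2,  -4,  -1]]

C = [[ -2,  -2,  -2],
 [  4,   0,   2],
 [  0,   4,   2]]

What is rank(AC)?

2

First compute AC:
[[-16,   8,  -4],
 [  0,  24,  12],
 [ 12,  24,  18],
 [  8,   8,   8],
 [-20,  -8, -14]]
Now row reduce the product.
R3 ← R3 + (3/4)·R1: [0, 30, 15]
R4 ← R4 + (1/2)·R1: [0, 12, 6]
R5 ← R5 − (5/4)·R1: [0, -18, -9]
R3 ← R3 − (5/4)·R2: [0, 0, 0]
R4 ← R4 − (1/2)·R2: [0, 0, 0]
R5 ← R5 + (3/4)·R2: [0, 0, 0]
2 nonzero rows, so rank(AC) = 2.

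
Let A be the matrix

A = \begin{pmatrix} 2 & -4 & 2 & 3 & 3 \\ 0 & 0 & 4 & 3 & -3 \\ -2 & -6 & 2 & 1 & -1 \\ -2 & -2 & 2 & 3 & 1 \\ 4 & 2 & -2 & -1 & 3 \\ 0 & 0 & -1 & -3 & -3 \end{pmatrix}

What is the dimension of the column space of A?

4

Row reduce to echelon form.
R3 ← R3 + R1: [0, -10, 4, 4, 2]
R4 ← R4 + R1: [0, -6, 4, 6, 4]
R5 ← R5 − (2)·R1: [0, 10, -6, -7, -3]
Swap R2 ↔ R3
R4 ← R4 − (3/5)·R2: [0, 0, 8/5, 18/5, 14/5]
R5 ← R5 + R2: [0, 0, -2, -3, -1]
R4 ← R4 − (2/5)·R3: [0, 0, 0, 12/5, 4]
R5 ← R5 + (1/2)·R3: [0, 0, 0, -3/2, -5/2]
R6 ← R6 + (1/4)·R3: [0, 0, 0, -9/4, -15/4]
R5 ← R5 + (5/8)·R4: [0, 0, 0, 0, 0]
R6 ← R6 + (15/16)·R4: [0, 0, 0, 0, 0]
Echelon form has 4 nonzero rows, so rank(A) = 4.
The column space has dimension equal to the rank: 4.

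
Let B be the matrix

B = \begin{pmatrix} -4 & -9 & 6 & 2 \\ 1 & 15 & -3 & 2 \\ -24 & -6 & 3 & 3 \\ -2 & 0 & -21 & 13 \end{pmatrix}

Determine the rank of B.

Row reduce to echelon form.
R2 ← R2 + (1/4)·R1: [0, 51/4, -3/2, 5/2]
R3 ← R3 − (6)·R1: [0, 48, -33, -9]
R4 ← R4 − (1/2)·R1: [0, 9/2, -24, 12]
R3 ← R3 − (64/17)·R2: [0, 0, -465/17, -313/17]
R4 ← R4 − (6/17)·R2: [0, 0, -399/17, 189/17]
R4 ← R4 − (133/155)·R3: [0, 0, 0, 4172/155]
Echelon form has 4 nonzero rows, so rank(B) = 4.

4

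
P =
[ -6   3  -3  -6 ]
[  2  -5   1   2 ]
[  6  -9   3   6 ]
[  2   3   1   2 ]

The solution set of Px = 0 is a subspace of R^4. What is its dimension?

2

Row reduce to echelon form.
R2 ← R2 + (1/3)·R1: [0, -4, 0, 0]
R3 ← R3 + R1: [0, -6, 0, 0]
R4 ← R4 + (1/3)·R1: [0, 4, 0, 0]
R3 ← R3 − (3/2)·R2: [0, 0, 0, 0]
R4 ← R4 + R2: [0, 0, 0, 0]
2 nonzero rows, so rank(P) = 2.
P has 4 columns; by rank–nullity, nullity = 4 − 2 = 2.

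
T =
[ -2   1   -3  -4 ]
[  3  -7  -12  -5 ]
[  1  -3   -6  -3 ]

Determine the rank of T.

Row reduce to echelon form.
R2 ← R2 + (3/2)·R1: [0, -11/2, -33/2, -11]
R3 ← R3 + (1/2)·R1: [0, -5/2, -15/2, -5]
R3 ← R3 − (5/11)·R2: [0, 0, 0, 0]
Echelon form has 2 nonzero rows, so rank(T) = 2.

2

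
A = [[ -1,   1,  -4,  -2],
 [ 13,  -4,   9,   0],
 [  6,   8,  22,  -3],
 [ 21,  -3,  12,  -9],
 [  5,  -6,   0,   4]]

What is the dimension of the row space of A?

Row reduce to echelon form.
R2 ← R2 + (13)·R1: [0, 9, -43, -26]
R3 ← R3 + (6)·R1: [0, 14, -2, -15]
R4 ← R4 + (21)·R1: [0, 18, -72, -51]
R5 ← R5 + (5)·R1: [0, -1, -20, -6]
R3 ← R3 − (14/9)·R2: [0, 0, 584/9, 229/9]
R4 ← R4 − (2)·R2: [0, 0, 14, 1]
R5 ← R5 + (1/9)·R2: [0, 0, -223/9, -80/9]
R4 ← R4 − (63/292)·R3: [0, 0, 0, -1311/292]
R5 ← R5 + (223/584)·R3: [0, 0, 0, 483/584]
R5 ← R5 + (7/38)·R4: [0, 0, 0, 0]
Echelon form has 4 nonzero rows, so rank(A) = 4.
The row space has dimension equal to the rank: 4.

4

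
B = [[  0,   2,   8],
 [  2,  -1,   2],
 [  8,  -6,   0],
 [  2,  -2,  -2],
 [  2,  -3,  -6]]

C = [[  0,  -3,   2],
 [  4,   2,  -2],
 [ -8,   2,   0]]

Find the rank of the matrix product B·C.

2

First compute BC:
[[-56,  20,  -4],
 [-20,  -4,   6],
 [-24, -36,  28],
 [  8, -14,   8],
 [ 36, -24,  10]]
Now row reduce the product.
R2 ← R2 − (5/14)·R1: [0, -78/7, 52/7]
R3 ← R3 − (3/7)·R1: [0, -312/7, 208/7]
R4 ← R4 + (1/7)·R1: [0, -78/7, 52/7]
R5 ← R5 + (9/14)·R1: [0, -78/7, 52/7]
R3 ← R3 − (4)·R2: [0, 0, 0]
R4 ← R4 − R2: [0, 0, 0]
R5 ← R5 − R2: [0, 0, 0]
2 nonzero rows, so rank(BC) = 2.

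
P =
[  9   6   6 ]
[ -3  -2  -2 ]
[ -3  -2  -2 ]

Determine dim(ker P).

2

Row reduce to echelon form.
R2 ← R2 + (1/3)·R1: [0, 0, 0]
R3 ← R3 + (1/3)·R1: [0, 0, 0]
1 nonzero row, so rank(P) = 1.
P has 3 columns; by rank–nullity, nullity = 3 − 1 = 2.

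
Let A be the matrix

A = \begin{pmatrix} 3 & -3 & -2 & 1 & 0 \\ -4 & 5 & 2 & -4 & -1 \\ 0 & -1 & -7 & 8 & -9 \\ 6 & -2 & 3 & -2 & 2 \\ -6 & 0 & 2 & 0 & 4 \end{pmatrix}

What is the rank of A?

Row reduce to echelon form.
R2 ← R2 + (4/3)·R1: [0, 1, -2/3, -8/3, -1]
R4 ← R4 − (2)·R1: [0, 4, 7, -4, 2]
R5 ← R5 + (2)·R1: [0, -6, -2, 2, 4]
R3 ← R3 + R2: [0, 0, -23/3, 16/3, -10]
R4 ← R4 − (4)·R2: [0, 0, 29/3, 20/3, 6]
R5 ← R5 + (6)·R2: [0, 0, -6, -14, -2]
R4 ← R4 + (29/23)·R3: [0, 0, 0, 308/23, -152/23]
R5 ← R5 − (18/23)·R3: [0, 0, 0, -418/23, 134/23]
R5 ← R5 + (19/14)·R4: [0, 0, 0, 0, -22/7]
Echelon form has 5 nonzero rows, so rank(A) = 5.

5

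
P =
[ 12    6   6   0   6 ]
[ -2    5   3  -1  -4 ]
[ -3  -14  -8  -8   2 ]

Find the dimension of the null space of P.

Row reduce to echelon form.
R2 ← R2 + (1/6)·R1: [0, 6, 4, -1, -3]
R3 ← R3 + (1/4)·R1: [0, -25/2, -13/2, -8, 7/2]
R3 ← R3 + (25/12)·R2: [0, 0, 11/6, -121/12, -11/4]
3 nonzero rows, so rank(P) = 3.
P has 5 columns; by rank–nullity, nullity = 5 − 3 = 2.

2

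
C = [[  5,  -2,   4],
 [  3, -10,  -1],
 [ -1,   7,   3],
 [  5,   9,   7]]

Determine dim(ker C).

0

Row reduce to echelon form.
R2 ← R2 − (3/5)·R1: [0, -44/5, -17/5]
R3 ← R3 + (1/5)·R1: [0, 33/5, 19/5]
R4 ← R4 − R1: [0, 11, 3]
R3 ← R3 + (3/4)·R2: [0, 0, 5/4]
R4 ← R4 + (5/4)·R2: [0, 0, -5/4]
R4 ← R4 + R3: [0, 0, 0]
3 nonzero rows, so rank(C) = 3.
C has 3 columns; by rank–nullity, nullity = 3 − 3 = 0.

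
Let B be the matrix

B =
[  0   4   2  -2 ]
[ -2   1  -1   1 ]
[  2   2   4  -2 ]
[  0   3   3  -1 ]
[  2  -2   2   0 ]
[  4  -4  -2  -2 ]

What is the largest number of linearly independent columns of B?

3

Row reduce to echelon form.
Swap R1 ↔ R2
R3 ← R3 + R1: [0, 3, 3, -1]
R5 ← R5 + R1: [0, -1, 1, 1]
R6 ← R6 + (2)·R1: [0, -2, -4, 0]
R3 ← R3 − (3/4)·R2: [0, 0, 3/2, 1/2]
R4 ← R4 − (3/4)·R2: [0, 0, 3/2, 1/2]
R5 ← R5 + (1/4)·R2: [0, 0, 3/2, 1/2]
R6 ← R6 + (1/2)·R2: [0, 0, -3, -1]
R4 ← R4 − R3: [0, 0, 0, 0]
R5 ← R5 − R3: [0, 0, 0, 0]
R6 ← R6 + (2)·R3: [0, 0, 0, 0]
Echelon form has 3 nonzero rows, so rank(B) = 3.
The rank gives the maximum number of linearly independent columns: 3.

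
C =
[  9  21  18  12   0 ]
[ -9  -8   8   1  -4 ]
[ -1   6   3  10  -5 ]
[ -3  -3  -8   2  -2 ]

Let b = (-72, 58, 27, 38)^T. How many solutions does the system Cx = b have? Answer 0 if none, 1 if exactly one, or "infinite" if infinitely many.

infinite

Row reduce the augmented matrix [C | b].
R2 ← R2 + R1: [0, 13, 26, 13, -4, -14]
R3 ← R3 + (1/9)·R1: [0, 25/3, 5, 34/3, -5, 19]
R4 ← R4 + (1/3)·R1: [0, 4, -2, 6, -2, 14]
R3 ← R3 − (25/39)·R2: [0, 0, -35/3, 3, -95/39, 1091/39]
R4 ← R4 − (4/13)·R2: [0, 0, -10, 2, -10/13, 238/13]
R4 ← R4 − (6/7)·R3: [0, 0, 0, -4/7, 120/91, -516/91]
The echelon form has 4 nonzero rows, and every pivot lies in the first 5 columns, so rank(C) = rank([C|b]) = 4.
The system is consistent.
rank = 4 < 5 unknowns, so there are infinitely many solutions.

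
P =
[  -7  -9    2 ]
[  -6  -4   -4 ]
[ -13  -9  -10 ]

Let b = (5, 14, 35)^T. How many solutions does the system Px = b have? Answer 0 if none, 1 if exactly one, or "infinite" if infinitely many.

Row reduce the augmented matrix [P | b].
R2 ← R2 − (6/7)·R1: [0, 26/7, -40/7, 68/7]
R3 ← R3 − (13/7)·R1: [0, 54/7, -96/7, 180/7]
R3 ← R3 − (27/13)·R2: [0, 0, -24/13, 72/13]
The echelon form has 3 nonzero rows, and every pivot lies in the first 3 columns, so rank(P) = rank([P|b]) = 3.
The system is consistent.
rank = 3 = number of unknowns, so the solution is unique.

1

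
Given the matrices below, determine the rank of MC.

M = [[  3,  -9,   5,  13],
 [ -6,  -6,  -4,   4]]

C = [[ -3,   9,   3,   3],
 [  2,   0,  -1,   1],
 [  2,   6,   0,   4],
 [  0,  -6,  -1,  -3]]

First compute MC:
[[-17, -21,   5, -19],
 [ -2, -102, -16, -52]]
Now row reduce the product.
R2 ← R2 − (2/17)·R1: [0, -1692/17, -282/17, -846/17]
2 nonzero rows, so rank(MC) = 2.

2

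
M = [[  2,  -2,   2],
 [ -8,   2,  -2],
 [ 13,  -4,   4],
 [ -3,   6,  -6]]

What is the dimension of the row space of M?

Row reduce to echelon form.
R2 ← R2 + (4)·R1: [0, -6, 6]
R3 ← R3 − (13/2)·R1: [0, 9, -9]
R4 ← R4 + (3/2)·R1: [0, 3, -3]
R3 ← R3 + (3/2)·R2: [0, 0, 0]
R4 ← R4 + (1/2)·R2: [0, 0, 0]
Echelon form has 2 nonzero rows, so rank(M) = 2.
The row space has dimension equal to the rank: 2.

2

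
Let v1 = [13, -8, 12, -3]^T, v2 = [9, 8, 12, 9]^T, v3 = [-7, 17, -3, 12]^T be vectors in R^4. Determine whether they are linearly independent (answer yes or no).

Form the matrix with these vectors as rows and row reduce.
R2 ← R2 − (9/13)·R1: [0, 176/13, 48/13, 144/13]
R3 ← R3 + (7/13)·R1: [0, 165/13, 45/13, 135/13]
R3 ← R3 − (15/16)·R2: [0, 0, 0, 0]
2 nonzero rows, so the 3 vectors span a space of dimension 2.
Since 2 < 3, the vectors are linearly dependent.

no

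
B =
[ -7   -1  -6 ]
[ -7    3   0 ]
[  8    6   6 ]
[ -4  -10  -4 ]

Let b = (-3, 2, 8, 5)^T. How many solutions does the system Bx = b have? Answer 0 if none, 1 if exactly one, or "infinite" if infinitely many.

Row reduce the augmented matrix [B | b].
R2 ← R2 − R1: [0, 4, 6, 5]
R3 ← R3 + (8/7)·R1: [0, 34/7, -6/7, 32/7]
R4 ← R4 − (4/7)·R1: [0, -66/7, -4/7, 47/7]
R3 ← R3 − (17/14)·R2: [0, 0, -57/7, -3/2]
R4 ← R4 + (33/14)·R2: [0, 0, 95/7, 37/2]
R4 ← R4 + (5/3)·R3: [0, 0, 0, 16]
The echelon form has 4 nonzero rows; the last pivot sits in the augmented column, so rank(B) = 3 but rank([B|b]) = 4.
Since the ranks differ, the system is inconsistent.
It has no solutions.

0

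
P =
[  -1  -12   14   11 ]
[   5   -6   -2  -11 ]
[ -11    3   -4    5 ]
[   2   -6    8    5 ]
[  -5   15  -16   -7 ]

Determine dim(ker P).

Row reduce to echelon form.
R2 ← R2 + (5)·R1: [0, -66, 68, 44]
R3 ← R3 − (11)·R1: [0, 135, -158, -116]
R4 ← R4 + (2)·R1: [0, -30, 36, 27]
R5 ← R5 − (5)·R1: [0, 75, -86, -62]
R3 ← R3 + (45/22)·R2: [0, 0, -208/11, -26]
R4 ← R4 − (5/11)·R2: [0, 0, 56/11, 7]
R5 ← R5 + (25/22)·R2: [0, 0, -96/11, -12]
R4 ← R4 + (7/26)·R3: [0, 0, 0, 0]
R5 ← R5 − (6/13)·R3: [0, 0, 0, 0]
3 nonzero rows, so rank(P) = 3.
P has 4 columns; by rank–nullity, nullity = 4 − 3 = 1.

1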